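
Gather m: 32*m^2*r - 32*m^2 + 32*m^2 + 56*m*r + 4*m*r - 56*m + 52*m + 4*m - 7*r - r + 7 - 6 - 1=32*m^2*r + 60*m*r - 8*r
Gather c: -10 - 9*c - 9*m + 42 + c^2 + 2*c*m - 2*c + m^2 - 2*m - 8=c^2 + c*(2*m - 11) + m^2 - 11*m + 24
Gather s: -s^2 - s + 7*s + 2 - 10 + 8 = -s^2 + 6*s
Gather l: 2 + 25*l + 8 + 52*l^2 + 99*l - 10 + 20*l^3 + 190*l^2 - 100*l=20*l^3 + 242*l^2 + 24*l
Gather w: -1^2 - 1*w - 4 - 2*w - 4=-3*w - 9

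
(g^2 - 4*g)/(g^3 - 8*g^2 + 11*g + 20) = g/(g^2 - 4*g - 5)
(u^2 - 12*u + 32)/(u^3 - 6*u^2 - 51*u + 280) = (u - 4)/(u^2 + 2*u - 35)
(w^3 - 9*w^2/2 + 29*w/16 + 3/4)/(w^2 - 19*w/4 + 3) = w + 1/4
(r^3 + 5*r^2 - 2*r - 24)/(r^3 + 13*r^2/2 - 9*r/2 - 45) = 2*(r^2 + 2*r - 8)/(2*r^2 + 7*r - 30)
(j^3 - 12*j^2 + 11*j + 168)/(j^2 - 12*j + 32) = (j^2 - 4*j - 21)/(j - 4)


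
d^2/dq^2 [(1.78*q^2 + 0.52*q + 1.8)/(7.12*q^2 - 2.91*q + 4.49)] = (1.13686837721616e-13*q^4 + 126.482528*q^3 + 206.072736*q^2 - 323.510016*q + 0.755971999999996)/(360.944128*q^6 - 442.562112*q^5 + 863.732184*q^4 - 582.817419*q^3 + 544.685043*q^2 - 175.997673*q + 90.518849)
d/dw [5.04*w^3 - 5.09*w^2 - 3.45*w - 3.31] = 15.12*w^2 - 10.18*w - 3.45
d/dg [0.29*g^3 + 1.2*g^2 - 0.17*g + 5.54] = 0.87*g^2 + 2.4*g - 0.17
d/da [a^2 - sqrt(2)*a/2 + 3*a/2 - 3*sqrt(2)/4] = 2*a - sqrt(2)/2 + 3/2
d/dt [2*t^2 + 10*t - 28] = 4*t + 10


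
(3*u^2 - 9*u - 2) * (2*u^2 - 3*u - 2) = 6*u^4 - 27*u^3 + 17*u^2 + 24*u + 4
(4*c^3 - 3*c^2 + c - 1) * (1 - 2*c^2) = -8*c^5 + 6*c^4 + 2*c^3 - c^2 + c - 1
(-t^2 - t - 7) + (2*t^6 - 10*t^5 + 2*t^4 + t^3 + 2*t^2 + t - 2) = 2*t^6 - 10*t^5 + 2*t^4 + t^3 + t^2 - 9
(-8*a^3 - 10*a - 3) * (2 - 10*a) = 80*a^4 - 16*a^3 + 100*a^2 + 10*a - 6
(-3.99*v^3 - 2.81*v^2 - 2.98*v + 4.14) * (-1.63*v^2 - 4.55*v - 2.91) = 6.5037*v^5 + 22.7348*v^4 + 29.2538*v^3 + 14.9879*v^2 - 10.1652*v - 12.0474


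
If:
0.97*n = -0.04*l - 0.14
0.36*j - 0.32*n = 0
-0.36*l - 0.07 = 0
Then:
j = -0.12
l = -0.19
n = -0.14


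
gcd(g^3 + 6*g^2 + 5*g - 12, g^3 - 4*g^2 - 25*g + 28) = g^2 + 3*g - 4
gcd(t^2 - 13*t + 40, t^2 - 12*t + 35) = t - 5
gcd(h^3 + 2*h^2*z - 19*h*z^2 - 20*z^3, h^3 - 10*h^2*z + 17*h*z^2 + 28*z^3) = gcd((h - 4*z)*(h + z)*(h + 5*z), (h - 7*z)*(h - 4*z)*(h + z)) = -h^2 + 3*h*z + 4*z^2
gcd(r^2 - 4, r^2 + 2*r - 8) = r - 2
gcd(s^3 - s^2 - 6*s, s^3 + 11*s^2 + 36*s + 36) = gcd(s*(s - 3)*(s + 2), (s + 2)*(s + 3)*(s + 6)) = s + 2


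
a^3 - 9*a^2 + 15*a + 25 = (a - 5)^2*(a + 1)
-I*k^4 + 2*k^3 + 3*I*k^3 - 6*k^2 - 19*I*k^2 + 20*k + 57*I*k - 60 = (k - 3)*(k - 4*I)*(k + 5*I)*(-I*k + 1)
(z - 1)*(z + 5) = z^2 + 4*z - 5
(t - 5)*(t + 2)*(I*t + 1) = I*t^3 + t^2 - 3*I*t^2 - 3*t - 10*I*t - 10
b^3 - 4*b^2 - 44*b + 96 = (b - 8)*(b - 2)*(b + 6)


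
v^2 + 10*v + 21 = (v + 3)*(v + 7)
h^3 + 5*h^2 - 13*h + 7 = (h - 1)^2*(h + 7)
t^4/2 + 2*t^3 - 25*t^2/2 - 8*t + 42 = (t/2 + 1)*(t - 3)*(t - 2)*(t + 7)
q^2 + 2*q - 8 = (q - 2)*(q + 4)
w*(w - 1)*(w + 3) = w^3 + 2*w^2 - 3*w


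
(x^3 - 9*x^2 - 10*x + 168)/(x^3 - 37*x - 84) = (x - 6)/(x + 3)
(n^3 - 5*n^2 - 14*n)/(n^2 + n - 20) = n*(n^2 - 5*n - 14)/(n^2 + n - 20)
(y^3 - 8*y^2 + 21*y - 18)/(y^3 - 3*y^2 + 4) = (y^2 - 6*y + 9)/(y^2 - y - 2)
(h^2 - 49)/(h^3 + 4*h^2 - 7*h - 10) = (h^2 - 49)/(h^3 + 4*h^2 - 7*h - 10)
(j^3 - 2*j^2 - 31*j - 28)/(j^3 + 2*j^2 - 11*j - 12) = (j - 7)/(j - 3)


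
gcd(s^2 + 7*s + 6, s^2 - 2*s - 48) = s + 6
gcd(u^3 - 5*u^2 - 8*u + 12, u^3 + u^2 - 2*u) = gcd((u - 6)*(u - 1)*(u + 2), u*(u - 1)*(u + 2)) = u^2 + u - 2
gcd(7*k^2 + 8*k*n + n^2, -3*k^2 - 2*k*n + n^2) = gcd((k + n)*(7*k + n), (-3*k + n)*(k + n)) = k + n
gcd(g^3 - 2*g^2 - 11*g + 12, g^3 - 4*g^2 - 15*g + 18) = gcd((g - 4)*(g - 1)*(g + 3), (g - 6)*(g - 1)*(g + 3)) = g^2 + 2*g - 3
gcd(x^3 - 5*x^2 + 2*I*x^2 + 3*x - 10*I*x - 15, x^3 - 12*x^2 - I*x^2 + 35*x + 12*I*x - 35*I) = x^2 + x*(-5 - I) + 5*I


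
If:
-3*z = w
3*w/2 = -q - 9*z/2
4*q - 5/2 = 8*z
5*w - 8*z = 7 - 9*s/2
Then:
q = 0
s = -1/24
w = 15/16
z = -5/16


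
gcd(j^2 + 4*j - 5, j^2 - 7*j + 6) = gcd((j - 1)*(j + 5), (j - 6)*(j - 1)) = j - 1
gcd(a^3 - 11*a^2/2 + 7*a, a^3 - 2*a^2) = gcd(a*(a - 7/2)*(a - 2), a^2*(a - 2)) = a^2 - 2*a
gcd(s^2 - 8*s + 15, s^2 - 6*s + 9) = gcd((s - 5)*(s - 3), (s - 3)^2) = s - 3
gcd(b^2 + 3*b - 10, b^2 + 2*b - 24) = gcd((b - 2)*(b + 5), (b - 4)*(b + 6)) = 1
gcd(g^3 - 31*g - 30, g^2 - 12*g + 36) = g - 6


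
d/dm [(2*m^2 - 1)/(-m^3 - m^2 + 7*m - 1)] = (2*m^4 + 11*m^2 - 6*m + 7)/(m^6 + 2*m^5 - 13*m^4 - 12*m^3 + 51*m^2 - 14*m + 1)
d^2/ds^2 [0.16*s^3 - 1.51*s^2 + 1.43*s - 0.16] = 0.96*s - 3.02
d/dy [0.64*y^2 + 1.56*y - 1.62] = 1.28*y + 1.56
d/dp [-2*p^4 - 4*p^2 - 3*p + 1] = -8*p^3 - 8*p - 3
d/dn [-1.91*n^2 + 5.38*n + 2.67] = 5.38 - 3.82*n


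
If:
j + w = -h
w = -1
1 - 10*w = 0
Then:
No Solution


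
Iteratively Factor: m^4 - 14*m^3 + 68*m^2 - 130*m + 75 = (m - 3)*(m^3 - 11*m^2 + 35*m - 25) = (m - 3)*(m - 1)*(m^2 - 10*m + 25) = (m - 5)*(m - 3)*(m - 1)*(m - 5)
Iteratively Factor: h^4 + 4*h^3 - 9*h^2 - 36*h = (h - 3)*(h^3 + 7*h^2 + 12*h) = (h - 3)*(h + 4)*(h^2 + 3*h) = h*(h - 3)*(h + 4)*(h + 3)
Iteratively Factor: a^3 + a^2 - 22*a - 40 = (a + 4)*(a^2 - 3*a - 10) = (a - 5)*(a + 4)*(a + 2)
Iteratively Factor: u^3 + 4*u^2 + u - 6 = (u - 1)*(u^2 + 5*u + 6) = (u - 1)*(u + 3)*(u + 2)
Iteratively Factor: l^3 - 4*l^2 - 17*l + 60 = (l - 3)*(l^2 - l - 20) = (l - 3)*(l + 4)*(l - 5)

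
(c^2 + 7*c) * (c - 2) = c^3 + 5*c^2 - 14*c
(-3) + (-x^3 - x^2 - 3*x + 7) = -x^3 - x^2 - 3*x + 4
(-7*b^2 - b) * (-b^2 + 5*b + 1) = 7*b^4 - 34*b^3 - 12*b^2 - b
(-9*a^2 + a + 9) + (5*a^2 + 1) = -4*a^2 + a + 10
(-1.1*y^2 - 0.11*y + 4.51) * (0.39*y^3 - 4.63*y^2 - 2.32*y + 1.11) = -0.429*y^5 + 5.0501*y^4 + 4.8202*y^3 - 21.8471*y^2 - 10.5853*y + 5.0061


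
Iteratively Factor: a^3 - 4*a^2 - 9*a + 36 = (a - 3)*(a^2 - a - 12) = (a - 4)*(a - 3)*(a + 3)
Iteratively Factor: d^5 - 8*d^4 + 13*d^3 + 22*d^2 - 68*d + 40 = (d - 1)*(d^4 - 7*d^3 + 6*d^2 + 28*d - 40) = (d - 2)*(d - 1)*(d^3 - 5*d^2 - 4*d + 20) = (d - 5)*(d - 2)*(d - 1)*(d^2 - 4) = (d - 5)*(d - 2)*(d - 1)*(d + 2)*(d - 2)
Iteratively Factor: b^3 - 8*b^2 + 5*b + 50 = (b + 2)*(b^2 - 10*b + 25) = (b - 5)*(b + 2)*(b - 5)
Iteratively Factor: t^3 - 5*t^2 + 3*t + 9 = (t - 3)*(t^2 - 2*t - 3) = (t - 3)*(t + 1)*(t - 3)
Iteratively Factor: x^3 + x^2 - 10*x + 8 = (x - 2)*(x^2 + 3*x - 4) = (x - 2)*(x - 1)*(x + 4)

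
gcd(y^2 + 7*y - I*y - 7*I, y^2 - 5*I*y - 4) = y - I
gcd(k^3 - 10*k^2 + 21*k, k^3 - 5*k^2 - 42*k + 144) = k - 3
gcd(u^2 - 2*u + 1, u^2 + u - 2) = u - 1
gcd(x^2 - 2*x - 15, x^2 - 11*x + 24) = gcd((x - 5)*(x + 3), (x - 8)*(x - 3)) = 1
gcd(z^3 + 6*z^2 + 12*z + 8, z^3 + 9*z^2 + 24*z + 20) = z^2 + 4*z + 4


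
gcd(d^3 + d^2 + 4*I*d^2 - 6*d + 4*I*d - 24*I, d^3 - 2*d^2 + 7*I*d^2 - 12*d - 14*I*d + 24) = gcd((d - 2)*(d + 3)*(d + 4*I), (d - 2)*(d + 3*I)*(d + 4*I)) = d^2 + d*(-2 + 4*I) - 8*I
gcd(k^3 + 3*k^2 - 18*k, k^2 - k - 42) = k + 6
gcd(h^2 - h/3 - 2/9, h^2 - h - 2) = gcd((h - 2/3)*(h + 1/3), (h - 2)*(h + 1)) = 1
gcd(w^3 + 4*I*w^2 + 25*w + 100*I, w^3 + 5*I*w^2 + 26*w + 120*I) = w^2 - I*w + 20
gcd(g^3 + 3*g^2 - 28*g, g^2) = g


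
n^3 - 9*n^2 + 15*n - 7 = (n - 7)*(n - 1)^2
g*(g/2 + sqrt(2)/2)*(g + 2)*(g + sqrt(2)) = g^4/2 + g^3 + sqrt(2)*g^3 + g^2 + 2*sqrt(2)*g^2 + 2*g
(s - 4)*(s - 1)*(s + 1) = s^3 - 4*s^2 - s + 4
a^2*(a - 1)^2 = a^4 - 2*a^3 + a^2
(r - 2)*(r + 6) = r^2 + 4*r - 12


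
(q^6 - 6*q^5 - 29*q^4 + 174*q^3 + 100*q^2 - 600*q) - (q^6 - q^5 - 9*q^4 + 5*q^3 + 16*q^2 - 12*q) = -5*q^5 - 20*q^4 + 169*q^3 + 84*q^2 - 588*q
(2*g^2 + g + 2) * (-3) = -6*g^2 - 3*g - 6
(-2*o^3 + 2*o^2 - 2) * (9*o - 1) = -18*o^4 + 20*o^3 - 2*o^2 - 18*o + 2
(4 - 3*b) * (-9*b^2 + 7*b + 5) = 27*b^3 - 57*b^2 + 13*b + 20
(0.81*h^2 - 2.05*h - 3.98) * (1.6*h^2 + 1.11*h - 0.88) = 1.296*h^4 - 2.3809*h^3 - 9.3563*h^2 - 2.6138*h + 3.5024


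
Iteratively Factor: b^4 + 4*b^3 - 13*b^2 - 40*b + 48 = (b - 1)*(b^3 + 5*b^2 - 8*b - 48) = (b - 1)*(b + 4)*(b^2 + b - 12) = (b - 3)*(b - 1)*(b + 4)*(b + 4)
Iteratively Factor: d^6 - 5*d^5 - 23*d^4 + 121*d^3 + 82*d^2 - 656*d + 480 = (d - 1)*(d^5 - 4*d^4 - 27*d^3 + 94*d^2 + 176*d - 480) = (d - 2)*(d - 1)*(d^4 - 2*d^3 - 31*d^2 + 32*d + 240) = (d - 2)*(d - 1)*(d + 3)*(d^3 - 5*d^2 - 16*d + 80) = (d - 2)*(d - 1)*(d + 3)*(d + 4)*(d^2 - 9*d + 20) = (d - 5)*(d - 2)*(d - 1)*(d + 3)*(d + 4)*(d - 4)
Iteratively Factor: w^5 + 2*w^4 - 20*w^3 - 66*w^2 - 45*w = (w + 3)*(w^4 - w^3 - 17*w^2 - 15*w) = (w - 5)*(w + 3)*(w^3 + 4*w^2 + 3*w) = w*(w - 5)*(w + 3)*(w^2 + 4*w + 3) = w*(w - 5)*(w + 1)*(w + 3)*(w + 3)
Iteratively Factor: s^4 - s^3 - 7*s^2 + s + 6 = (s + 2)*(s^3 - 3*s^2 - s + 3) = (s - 3)*(s + 2)*(s^2 - 1) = (s - 3)*(s + 1)*(s + 2)*(s - 1)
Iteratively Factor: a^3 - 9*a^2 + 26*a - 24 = (a - 4)*(a^2 - 5*a + 6) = (a - 4)*(a - 3)*(a - 2)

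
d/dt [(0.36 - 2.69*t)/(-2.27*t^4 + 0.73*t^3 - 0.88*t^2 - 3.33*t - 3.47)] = (-18.3189*t^4 + 7.1962*t^3 - 3.1556*t^2 + 0.633599999999999*t + 10.5331)/(5.1529*t^8 - 3.3142*t^7 + 4.5281*t^6 + 13.8334*t^5 + 11.6664*t^4 + 0.7946*t^3 + 17.1961*t^2 + 23.1102*t + 12.0409)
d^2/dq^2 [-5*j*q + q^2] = 2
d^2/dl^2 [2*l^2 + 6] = 4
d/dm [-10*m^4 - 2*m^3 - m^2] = 2*m*(-20*m^2 - 3*m - 1)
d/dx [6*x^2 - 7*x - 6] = 12*x - 7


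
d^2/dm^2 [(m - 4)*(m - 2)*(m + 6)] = 6*m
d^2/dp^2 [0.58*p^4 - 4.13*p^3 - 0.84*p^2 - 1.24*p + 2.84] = 6.96*p^2 - 24.78*p - 1.68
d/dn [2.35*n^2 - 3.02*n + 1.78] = 4.7*n - 3.02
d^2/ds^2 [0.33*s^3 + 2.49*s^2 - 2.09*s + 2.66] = 1.98*s + 4.98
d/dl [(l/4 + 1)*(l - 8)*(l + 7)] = 3*l^2/4 + 3*l/2 - 15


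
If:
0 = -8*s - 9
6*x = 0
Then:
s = -9/8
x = 0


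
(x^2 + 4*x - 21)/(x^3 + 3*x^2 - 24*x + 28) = (x - 3)/(x^2 - 4*x + 4)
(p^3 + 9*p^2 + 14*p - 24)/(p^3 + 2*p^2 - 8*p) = (p^2 + 5*p - 6)/(p*(p - 2))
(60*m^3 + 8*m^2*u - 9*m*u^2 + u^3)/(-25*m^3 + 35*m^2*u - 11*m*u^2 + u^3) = (-12*m^2 - 4*m*u + u^2)/(5*m^2 - 6*m*u + u^2)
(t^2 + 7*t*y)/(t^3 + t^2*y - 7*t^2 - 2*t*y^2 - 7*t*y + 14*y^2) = t*(t + 7*y)/(t^3 + t^2*y - 7*t^2 - 2*t*y^2 - 7*t*y + 14*y^2)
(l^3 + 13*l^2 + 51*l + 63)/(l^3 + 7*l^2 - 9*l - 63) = (l + 3)/(l - 3)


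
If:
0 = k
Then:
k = 0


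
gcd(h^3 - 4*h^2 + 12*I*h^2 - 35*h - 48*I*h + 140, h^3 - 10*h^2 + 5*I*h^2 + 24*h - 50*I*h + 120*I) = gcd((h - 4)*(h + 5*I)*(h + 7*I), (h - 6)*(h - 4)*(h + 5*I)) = h^2 + h*(-4 + 5*I) - 20*I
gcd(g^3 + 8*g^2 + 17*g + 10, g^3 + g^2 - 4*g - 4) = g^2 + 3*g + 2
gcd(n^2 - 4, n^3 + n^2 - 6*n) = n - 2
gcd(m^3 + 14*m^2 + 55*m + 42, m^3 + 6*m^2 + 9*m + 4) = m + 1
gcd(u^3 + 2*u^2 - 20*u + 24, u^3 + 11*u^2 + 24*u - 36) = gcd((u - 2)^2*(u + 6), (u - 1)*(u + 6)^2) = u + 6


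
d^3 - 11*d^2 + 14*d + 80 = (d - 8)*(d - 5)*(d + 2)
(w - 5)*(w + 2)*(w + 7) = w^3 + 4*w^2 - 31*w - 70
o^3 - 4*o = o*(o - 2)*(o + 2)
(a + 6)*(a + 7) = a^2 + 13*a + 42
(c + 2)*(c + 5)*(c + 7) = c^3 + 14*c^2 + 59*c + 70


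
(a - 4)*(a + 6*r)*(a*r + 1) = a^3*r + 6*a^2*r^2 - 4*a^2*r + a^2 - 24*a*r^2 + 6*a*r - 4*a - 24*r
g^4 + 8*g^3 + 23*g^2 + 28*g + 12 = (g + 1)*(g + 2)^2*(g + 3)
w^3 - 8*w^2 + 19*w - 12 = (w - 4)*(w - 3)*(w - 1)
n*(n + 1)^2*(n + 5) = n^4 + 7*n^3 + 11*n^2 + 5*n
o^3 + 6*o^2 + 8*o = o*(o + 2)*(o + 4)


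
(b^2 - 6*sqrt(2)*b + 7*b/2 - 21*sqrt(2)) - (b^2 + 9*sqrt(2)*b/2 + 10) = -21*sqrt(2)*b/2 + 7*b/2 - 21*sqrt(2) - 10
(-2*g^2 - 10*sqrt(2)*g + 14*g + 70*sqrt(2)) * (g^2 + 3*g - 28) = -2*g^4 - 10*sqrt(2)*g^3 + 8*g^3 + 40*sqrt(2)*g^2 + 98*g^2 - 392*g + 490*sqrt(2)*g - 1960*sqrt(2)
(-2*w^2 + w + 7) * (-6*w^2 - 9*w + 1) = 12*w^4 + 12*w^3 - 53*w^2 - 62*w + 7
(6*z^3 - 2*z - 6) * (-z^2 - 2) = -6*z^5 - 10*z^3 + 6*z^2 + 4*z + 12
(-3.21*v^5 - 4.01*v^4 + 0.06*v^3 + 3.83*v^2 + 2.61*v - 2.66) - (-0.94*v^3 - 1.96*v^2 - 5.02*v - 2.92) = -3.21*v^5 - 4.01*v^4 + 1.0*v^3 + 5.79*v^2 + 7.63*v + 0.26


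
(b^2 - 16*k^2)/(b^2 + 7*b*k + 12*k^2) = (b - 4*k)/(b + 3*k)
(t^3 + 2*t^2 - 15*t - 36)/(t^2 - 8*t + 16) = (t^2 + 6*t + 9)/(t - 4)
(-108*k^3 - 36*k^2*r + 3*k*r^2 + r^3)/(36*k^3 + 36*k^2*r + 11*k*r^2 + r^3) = (-6*k + r)/(2*k + r)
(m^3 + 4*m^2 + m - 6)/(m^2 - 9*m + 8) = (m^2 + 5*m + 6)/(m - 8)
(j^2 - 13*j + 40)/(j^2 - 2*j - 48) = (j - 5)/(j + 6)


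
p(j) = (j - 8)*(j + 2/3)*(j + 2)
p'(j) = (j - 8)*(j + 2/3) + (j - 8)*(j + 2) + (j + 2/3)*(j + 2)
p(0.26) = -16.21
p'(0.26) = -22.57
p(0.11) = -12.93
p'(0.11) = -21.14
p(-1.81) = 2.13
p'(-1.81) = 9.13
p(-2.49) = -9.37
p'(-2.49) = 25.16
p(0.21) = -15.09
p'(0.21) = -22.11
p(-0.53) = -1.71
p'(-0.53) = -13.50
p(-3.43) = -45.17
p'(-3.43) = 51.88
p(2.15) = -68.38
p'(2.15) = -29.07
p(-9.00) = -991.67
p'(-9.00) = 319.00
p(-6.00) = -298.67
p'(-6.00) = 152.00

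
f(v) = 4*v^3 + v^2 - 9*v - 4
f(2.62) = 51.22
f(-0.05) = -3.55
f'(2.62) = 78.61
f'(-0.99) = 0.78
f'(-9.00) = 945.00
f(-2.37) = -30.30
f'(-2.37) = 53.66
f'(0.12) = -8.59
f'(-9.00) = 945.00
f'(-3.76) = 153.13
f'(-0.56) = -6.36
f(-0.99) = 2.01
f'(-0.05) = -9.07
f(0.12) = -5.06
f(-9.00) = -2758.00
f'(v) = 12*v^2 + 2*v - 9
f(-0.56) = 0.65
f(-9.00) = -2758.00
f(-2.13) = -18.95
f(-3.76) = -168.65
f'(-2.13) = 41.18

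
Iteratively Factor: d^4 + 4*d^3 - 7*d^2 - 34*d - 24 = (d + 4)*(d^3 - 7*d - 6) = (d - 3)*(d + 4)*(d^2 + 3*d + 2) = (d - 3)*(d + 2)*(d + 4)*(d + 1)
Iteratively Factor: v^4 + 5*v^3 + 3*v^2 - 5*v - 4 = (v + 1)*(v^3 + 4*v^2 - v - 4) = (v + 1)^2*(v^2 + 3*v - 4) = (v + 1)^2*(v + 4)*(v - 1)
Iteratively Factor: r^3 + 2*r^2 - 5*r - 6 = (r - 2)*(r^2 + 4*r + 3) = (r - 2)*(r + 1)*(r + 3)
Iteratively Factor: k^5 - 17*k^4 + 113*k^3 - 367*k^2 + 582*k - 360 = (k - 5)*(k^4 - 12*k^3 + 53*k^2 - 102*k + 72) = (k - 5)*(k - 2)*(k^3 - 10*k^2 + 33*k - 36) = (k - 5)*(k - 4)*(k - 2)*(k^2 - 6*k + 9) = (k - 5)*(k - 4)*(k - 3)*(k - 2)*(k - 3)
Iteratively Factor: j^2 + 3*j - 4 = (j - 1)*(j + 4)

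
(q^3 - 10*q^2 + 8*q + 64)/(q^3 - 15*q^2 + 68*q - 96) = (q + 2)/(q - 3)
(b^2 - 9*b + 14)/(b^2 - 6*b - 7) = (b - 2)/(b + 1)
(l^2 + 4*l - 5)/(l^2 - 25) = (l - 1)/(l - 5)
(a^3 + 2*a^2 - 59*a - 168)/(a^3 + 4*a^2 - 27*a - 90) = (a^2 - a - 56)/(a^2 + a - 30)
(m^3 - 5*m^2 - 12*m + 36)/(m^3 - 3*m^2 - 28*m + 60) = (m + 3)/(m + 5)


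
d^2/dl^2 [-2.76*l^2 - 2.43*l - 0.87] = -5.52000000000000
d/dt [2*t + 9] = 2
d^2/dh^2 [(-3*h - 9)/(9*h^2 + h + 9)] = 6*(-(h + 3)*(18*h + 1)^2 + (27*h + 28)*(9*h^2 + h + 9))/(9*h^2 + h + 9)^3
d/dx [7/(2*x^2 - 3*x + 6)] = 7*(3 - 4*x)/(2*x^2 - 3*x + 6)^2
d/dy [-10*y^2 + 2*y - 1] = 2 - 20*y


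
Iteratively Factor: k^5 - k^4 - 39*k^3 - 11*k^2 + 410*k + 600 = (k + 4)*(k^4 - 5*k^3 - 19*k^2 + 65*k + 150) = (k + 2)*(k + 4)*(k^3 - 7*k^2 - 5*k + 75) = (k - 5)*(k + 2)*(k + 4)*(k^2 - 2*k - 15) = (k - 5)^2*(k + 2)*(k + 4)*(k + 3)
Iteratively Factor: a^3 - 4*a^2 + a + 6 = (a + 1)*(a^2 - 5*a + 6) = (a - 2)*(a + 1)*(a - 3)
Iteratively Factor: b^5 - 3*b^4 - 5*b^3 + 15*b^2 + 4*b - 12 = (b - 2)*(b^4 - b^3 - 7*b^2 + b + 6) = (b - 2)*(b + 2)*(b^3 - 3*b^2 - b + 3) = (b - 2)*(b + 1)*(b + 2)*(b^2 - 4*b + 3) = (b - 3)*(b - 2)*(b + 1)*(b + 2)*(b - 1)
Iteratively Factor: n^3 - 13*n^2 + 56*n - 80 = (n - 4)*(n^2 - 9*n + 20) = (n - 5)*(n - 4)*(n - 4)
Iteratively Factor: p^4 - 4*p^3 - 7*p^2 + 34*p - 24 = (p + 3)*(p^3 - 7*p^2 + 14*p - 8) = (p - 2)*(p + 3)*(p^2 - 5*p + 4) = (p - 2)*(p - 1)*(p + 3)*(p - 4)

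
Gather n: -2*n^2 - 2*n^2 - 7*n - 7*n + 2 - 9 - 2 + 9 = -4*n^2 - 14*n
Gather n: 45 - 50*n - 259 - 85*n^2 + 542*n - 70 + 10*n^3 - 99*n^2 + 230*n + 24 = 10*n^3 - 184*n^2 + 722*n - 260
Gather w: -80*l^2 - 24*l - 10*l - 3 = -80*l^2 - 34*l - 3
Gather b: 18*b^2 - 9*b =18*b^2 - 9*b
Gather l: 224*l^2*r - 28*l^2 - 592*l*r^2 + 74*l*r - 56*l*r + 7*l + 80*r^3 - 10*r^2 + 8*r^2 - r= l^2*(224*r - 28) + l*(-592*r^2 + 18*r + 7) + 80*r^3 - 2*r^2 - r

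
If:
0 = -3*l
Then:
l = 0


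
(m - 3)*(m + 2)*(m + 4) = m^3 + 3*m^2 - 10*m - 24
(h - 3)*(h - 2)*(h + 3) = h^3 - 2*h^2 - 9*h + 18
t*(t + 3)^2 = t^3 + 6*t^2 + 9*t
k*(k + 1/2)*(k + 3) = k^3 + 7*k^2/2 + 3*k/2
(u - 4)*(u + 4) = u^2 - 16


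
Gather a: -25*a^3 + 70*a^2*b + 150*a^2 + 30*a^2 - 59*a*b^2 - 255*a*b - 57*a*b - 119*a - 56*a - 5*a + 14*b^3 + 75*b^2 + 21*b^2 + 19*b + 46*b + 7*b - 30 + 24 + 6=-25*a^3 + a^2*(70*b + 180) + a*(-59*b^2 - 312*b - 180) + 14*b^3 + 96*b^2 + 72*b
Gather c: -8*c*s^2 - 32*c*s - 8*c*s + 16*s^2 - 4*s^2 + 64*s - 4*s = c*(-8*s^2 - 40*s) + 12*s^2 + 60*s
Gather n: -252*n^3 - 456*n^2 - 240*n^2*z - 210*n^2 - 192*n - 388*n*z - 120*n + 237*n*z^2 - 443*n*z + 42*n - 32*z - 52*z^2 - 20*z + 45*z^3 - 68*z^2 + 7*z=-252*n^3 + n^2*(-240*z - 666) + n*(237*z^2 - 831*z - 270) + 45*z^3 - 120*z^2 - 45*z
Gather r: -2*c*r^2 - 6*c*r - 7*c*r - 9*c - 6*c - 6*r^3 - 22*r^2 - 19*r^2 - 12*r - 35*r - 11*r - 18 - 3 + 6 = -15*c - 6*r^3 + r^2*(-2*c - 41) + r*(-13*c - 58) - 15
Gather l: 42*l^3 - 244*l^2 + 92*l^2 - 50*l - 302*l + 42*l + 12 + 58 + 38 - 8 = 42*l^3 - 152*l^2 - 310*l + 100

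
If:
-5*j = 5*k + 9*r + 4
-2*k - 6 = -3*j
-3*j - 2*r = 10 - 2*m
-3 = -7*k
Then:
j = 16/7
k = 3/7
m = 136/21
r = -41/21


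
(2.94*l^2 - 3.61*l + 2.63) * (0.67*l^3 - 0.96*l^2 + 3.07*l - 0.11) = 1.9698*l^5 - 5.2411*l^4 + 14.2535*l^3 - 13.9309*l^2 + 8.4712*l - 0.2893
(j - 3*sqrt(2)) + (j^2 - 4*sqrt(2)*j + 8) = j^2 - 4*sqrt(2)*j + j - 3*sqrt(2) + 8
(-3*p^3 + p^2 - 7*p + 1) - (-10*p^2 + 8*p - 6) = -3*p^3 + 11*p^2 - 15*p + 7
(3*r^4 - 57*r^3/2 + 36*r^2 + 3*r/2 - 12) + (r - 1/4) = 3*r^4 - 57*r^3/2 + 36*r^2 + 5*r/2 - 49/4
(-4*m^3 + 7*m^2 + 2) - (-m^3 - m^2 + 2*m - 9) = -3*m^3 + 8*m^2 - 2*m + 11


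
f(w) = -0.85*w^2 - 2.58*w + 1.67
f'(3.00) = -7.68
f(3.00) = -13.72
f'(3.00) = -7.68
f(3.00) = -13.72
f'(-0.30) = -2.07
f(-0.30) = 2.37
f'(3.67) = -8.82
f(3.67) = -19.25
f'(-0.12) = -2.38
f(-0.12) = 1.97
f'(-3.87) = 4.00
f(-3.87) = -1.08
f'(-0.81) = -1.20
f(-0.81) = 3.20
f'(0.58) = -3.57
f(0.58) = -0.11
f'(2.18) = -6.29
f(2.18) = -7.99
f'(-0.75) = -1.30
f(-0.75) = 3.13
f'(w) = -1.7*w - 2.58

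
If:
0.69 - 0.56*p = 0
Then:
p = 1.23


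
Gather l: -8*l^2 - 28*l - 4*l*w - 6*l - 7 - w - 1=-8*l^2 + l*(-4*w - 34) - w - 8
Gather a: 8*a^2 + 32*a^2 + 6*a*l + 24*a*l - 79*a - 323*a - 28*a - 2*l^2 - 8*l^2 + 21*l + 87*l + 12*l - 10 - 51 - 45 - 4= 40*a^2 + a*(30*l - 430) - 10*l^2 + 120*l - 110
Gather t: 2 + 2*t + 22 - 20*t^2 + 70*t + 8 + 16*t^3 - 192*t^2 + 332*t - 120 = 16*t^3 - 212*t^2 + 404*t - 88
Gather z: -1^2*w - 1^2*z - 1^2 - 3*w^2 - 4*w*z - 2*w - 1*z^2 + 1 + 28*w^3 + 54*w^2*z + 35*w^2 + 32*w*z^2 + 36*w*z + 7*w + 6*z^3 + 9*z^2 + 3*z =28*w^3 + 32*w^2 + 4*w + 6*z^3 + z^2*(32*w + 8) + z*(54*w^2 + 32*w + 2)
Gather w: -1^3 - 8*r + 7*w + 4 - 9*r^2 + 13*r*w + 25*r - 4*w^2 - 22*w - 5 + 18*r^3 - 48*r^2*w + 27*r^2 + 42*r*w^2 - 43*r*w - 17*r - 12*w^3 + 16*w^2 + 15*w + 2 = 18*r^3 + 18*r^2 - 12*w^3 + w^2*(42*r + 12) + w*(-48*r^2 - 30*r)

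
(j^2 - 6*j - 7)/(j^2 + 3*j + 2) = (j - 7)/(j + 2)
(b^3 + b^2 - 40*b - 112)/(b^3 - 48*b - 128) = (b - 7)/(b - 8)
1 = 1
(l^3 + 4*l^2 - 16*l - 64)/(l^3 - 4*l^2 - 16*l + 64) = (l + 4)/(l - 4)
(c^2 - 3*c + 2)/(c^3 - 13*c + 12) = (c - 2)/(c^2 + c - 12)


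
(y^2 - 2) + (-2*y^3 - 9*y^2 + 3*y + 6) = -2*y^3 - 8*y^2 + 3*y + 4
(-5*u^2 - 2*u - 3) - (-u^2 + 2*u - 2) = -4*u^2 - 4*u - 1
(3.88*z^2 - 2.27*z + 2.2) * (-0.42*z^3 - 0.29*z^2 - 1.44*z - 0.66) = -1.6296*z^5 - 0.1718*z^4 - 5.8529*z^3 + 0.0699999999999998*z^2 - 1.6698*z - 1.452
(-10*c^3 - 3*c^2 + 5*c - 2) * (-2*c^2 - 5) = 20*c^5 + 6*c^4 + 40*c^3 + 19*c^2 - 25*c + 10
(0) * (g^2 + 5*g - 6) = 0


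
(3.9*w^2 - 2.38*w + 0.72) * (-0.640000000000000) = -2.496*w^2 + 1.5232*w - 0.4608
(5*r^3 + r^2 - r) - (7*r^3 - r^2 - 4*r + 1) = -2*r^3 + 2*r^2 + 3*r - 1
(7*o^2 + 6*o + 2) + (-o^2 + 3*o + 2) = 6*o^2 + 9*o + 4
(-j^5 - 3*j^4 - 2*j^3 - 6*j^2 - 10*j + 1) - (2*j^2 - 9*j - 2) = -j^5 - 3*j^4 - 2*j^3 - 8*j^2 - j + 3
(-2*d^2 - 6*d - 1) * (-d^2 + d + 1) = 2*d^4 + 4*d^3 - 7*d^2 - 7*d - 1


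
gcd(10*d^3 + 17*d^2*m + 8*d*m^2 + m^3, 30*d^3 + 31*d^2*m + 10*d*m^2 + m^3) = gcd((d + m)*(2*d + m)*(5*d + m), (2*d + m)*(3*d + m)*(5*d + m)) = 10*d^2 + 7*d*m + m^2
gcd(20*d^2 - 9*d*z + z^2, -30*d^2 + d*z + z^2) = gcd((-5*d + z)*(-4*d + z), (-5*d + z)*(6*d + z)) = -5*d + z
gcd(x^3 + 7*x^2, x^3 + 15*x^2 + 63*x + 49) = x + 7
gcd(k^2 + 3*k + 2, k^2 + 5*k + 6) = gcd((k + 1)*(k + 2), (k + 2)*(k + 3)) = k + 2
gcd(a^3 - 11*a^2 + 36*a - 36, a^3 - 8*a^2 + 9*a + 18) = a^2 - 9*a + 18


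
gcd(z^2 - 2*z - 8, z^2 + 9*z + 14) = z + 2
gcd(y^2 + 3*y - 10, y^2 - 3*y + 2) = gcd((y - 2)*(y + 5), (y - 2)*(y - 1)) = y - 2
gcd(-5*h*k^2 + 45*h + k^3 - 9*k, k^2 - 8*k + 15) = k - 3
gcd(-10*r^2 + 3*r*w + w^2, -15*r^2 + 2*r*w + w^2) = 5*r + w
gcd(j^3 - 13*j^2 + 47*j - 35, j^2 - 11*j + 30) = j - 5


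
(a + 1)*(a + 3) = a^2 + 4*a + 3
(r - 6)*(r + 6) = r^2 - 36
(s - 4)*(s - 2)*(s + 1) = s^3 - 5*s^2 + 2*s + 8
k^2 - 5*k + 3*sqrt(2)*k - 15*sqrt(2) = (k - 5)*(k + 3*sqrt(2))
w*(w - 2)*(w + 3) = w^3 + w^2 - 6*w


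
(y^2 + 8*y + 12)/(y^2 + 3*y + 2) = (y + 6)/(y + 1)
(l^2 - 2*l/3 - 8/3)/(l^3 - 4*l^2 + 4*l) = (l + 4/3)/(l*(l - 2))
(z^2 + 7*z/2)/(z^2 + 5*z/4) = 2*(2*z + 7)/(4*z + 5)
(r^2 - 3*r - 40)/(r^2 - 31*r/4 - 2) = 4*(r + 5)/(4*r + 1)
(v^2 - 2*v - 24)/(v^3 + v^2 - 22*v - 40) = (v - 6)/(v^2 - 3*v - 10)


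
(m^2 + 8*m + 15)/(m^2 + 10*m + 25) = (m + 3)/(m + 5)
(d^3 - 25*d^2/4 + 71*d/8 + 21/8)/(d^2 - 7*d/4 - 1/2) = (2*d^2 - 13*d + 21)/(2*(d - 2))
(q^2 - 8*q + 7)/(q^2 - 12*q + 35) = (q - 1)/(q - 5)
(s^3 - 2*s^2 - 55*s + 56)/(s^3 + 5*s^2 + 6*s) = (s^3 - 2*s^2 - 55*s + 56)/(s*(s^2 + 5*s + 6))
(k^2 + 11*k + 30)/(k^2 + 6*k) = (k + 5)/k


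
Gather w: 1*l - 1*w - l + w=0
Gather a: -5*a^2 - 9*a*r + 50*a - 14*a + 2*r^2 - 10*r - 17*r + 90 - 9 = -5*a^2 + a*(36 - 9*r) + 2*r^2 - 27*r + 81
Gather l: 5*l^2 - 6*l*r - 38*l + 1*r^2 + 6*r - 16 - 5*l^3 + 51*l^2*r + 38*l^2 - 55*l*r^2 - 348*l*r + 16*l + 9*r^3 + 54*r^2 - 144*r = -5*l^3 + l^2*(51*r + 43) + l*(-55*r^2 - 354*r - 22) + 9*r^3 + 55*r^2 - 138*r - 16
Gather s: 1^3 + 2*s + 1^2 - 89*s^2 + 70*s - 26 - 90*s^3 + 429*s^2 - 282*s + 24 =-90*s^3 + 340*s^2 - 210*s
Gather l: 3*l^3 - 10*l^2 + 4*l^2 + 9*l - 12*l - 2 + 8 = 3*l^3 - 6*l^2 - 3*l + 6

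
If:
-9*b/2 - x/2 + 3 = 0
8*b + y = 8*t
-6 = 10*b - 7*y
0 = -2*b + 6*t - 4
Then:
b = 47/71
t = 63/71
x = 3/71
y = 128/71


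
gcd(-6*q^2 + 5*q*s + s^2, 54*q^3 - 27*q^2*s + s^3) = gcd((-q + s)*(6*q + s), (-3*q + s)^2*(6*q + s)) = 6*q + s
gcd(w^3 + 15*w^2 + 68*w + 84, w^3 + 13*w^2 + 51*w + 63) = w + 7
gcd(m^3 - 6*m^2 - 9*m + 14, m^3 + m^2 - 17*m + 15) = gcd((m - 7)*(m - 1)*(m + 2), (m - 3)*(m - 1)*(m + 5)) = m - 1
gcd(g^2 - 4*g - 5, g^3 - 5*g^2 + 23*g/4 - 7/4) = 1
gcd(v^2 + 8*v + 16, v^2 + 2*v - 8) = v + 4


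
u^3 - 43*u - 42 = (u - 7)*(u + 1)*(u + 6)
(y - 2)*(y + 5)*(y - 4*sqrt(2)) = y^3 - 4*sqrt(2)*y^2 + 3*y^2 - 12*sqrt(2)*y - 10*y + 40*sqrt(2)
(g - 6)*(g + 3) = g^2 - 3*g - 18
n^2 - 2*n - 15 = (n - 5)*(n + 3)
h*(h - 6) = h^2 - 6*h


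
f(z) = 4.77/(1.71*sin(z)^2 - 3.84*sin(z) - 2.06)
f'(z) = 4.77*(-3.42*sin(z)*cos(z) + 3.84*cos(z))/(1.71*sin(z)^2 - 3.84*sin(z) - 2.06)^2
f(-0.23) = -4.35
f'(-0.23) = 17.87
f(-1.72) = 1.40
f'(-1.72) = -0.44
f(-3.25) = -1.94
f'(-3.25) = -2.73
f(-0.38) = -11.91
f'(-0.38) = 141.15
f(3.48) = -7.99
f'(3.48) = -62.87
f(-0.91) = 2.34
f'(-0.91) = 4.61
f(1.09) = -1.16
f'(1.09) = 0.10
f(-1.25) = 1.53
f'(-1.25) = 1.09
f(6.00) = -5.59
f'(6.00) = 30.15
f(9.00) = -1.42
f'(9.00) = -0.94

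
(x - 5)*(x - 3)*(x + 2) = x^3 - 6*x^2 - x + 30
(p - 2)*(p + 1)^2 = p^3 - 3*p - 2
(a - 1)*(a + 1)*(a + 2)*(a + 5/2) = a^4 + 9*a^3/2 + 4*a^2 - 9*a/2 - 5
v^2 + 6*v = v*(v + 6)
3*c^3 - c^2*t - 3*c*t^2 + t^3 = (-3*c + t)*(-c + t)*(c + t)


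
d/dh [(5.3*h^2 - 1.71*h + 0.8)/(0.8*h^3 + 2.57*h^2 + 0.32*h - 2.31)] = (-4.24*h^4 + 2.736*h^3 + 4.1707*h^2 - 28.598*h + 3.6941)/(0.64*h^6 + 4.112*h^5 + 7.1169*h^4 - 2.0512*h^3 - 11.771*h^2 - 1.4784*h + 5.3361)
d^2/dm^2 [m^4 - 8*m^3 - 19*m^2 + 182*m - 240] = 12*m^2 - 48*m - 38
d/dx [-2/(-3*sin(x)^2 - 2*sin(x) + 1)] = -4*(3*sin(x) + 1)*cos(x)/(3*sin(x)^2 + 2*sin(x) - 1)^2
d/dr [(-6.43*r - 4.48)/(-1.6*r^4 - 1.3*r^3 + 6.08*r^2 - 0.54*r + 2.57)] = (-30.864*r^4 - 45.39*r^3 + 21.6224*r^2 + 54.4768*r - 18.9443)/(2.56*r^8 + 4.16*r^7 - 17.766*r^6 - 14.08*r^5 + 30.1464*r^4 - 13.2484*r^3 + 31.5428*r^2 - 2.7756*r + 6.6049)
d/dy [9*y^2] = 18*y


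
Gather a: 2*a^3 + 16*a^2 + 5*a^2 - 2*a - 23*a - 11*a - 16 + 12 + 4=2*a^3 + 21*a^2 - 36*a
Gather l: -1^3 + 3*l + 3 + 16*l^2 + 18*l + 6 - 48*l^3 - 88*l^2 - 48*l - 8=-48*l^3 - 72*l^2 - 27*l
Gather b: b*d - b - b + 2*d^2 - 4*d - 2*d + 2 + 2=b*(d - 2) + 2*d^2 - 6*d + 4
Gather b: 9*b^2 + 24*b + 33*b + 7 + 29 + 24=9*b^2 + 57*b + 60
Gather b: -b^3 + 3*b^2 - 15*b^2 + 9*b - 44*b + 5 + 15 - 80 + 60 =-b^3 - 12*b^2 - 35*b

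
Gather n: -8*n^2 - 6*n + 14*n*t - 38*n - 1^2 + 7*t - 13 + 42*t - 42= -8*n^2 + n*(14*t - 44) + 49*t - 56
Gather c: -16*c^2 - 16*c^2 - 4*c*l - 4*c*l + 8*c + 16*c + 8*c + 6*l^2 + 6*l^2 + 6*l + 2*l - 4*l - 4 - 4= -32*c^2 + c*(32 - 8*l) + 12*l^2 + 4*l - 8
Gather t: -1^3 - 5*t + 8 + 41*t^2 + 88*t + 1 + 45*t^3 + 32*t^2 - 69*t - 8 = 45*t^3 + 73*t^2 + 14*t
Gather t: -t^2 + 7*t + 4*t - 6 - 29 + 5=-t^2 + 11*t - 30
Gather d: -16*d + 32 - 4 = 28 - 16*d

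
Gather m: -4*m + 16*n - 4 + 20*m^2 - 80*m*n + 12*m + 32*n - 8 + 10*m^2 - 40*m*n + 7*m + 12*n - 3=30*m^2 + m*(15 - 120*n) + 60*n - 15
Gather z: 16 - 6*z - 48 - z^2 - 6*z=-z^2 - 12*z - 32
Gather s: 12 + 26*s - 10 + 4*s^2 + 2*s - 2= 4*s^2 + 28*s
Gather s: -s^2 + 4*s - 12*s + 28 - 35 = -s^2 - 8*s - 7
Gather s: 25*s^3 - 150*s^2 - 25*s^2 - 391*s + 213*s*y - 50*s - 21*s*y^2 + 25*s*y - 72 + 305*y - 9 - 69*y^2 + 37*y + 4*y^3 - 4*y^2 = 25*s^3 - 175*s^2 + s*(-21*y^2 + 238*y - 441) + 4*y^3 - 73*y^2 + 342*y - 81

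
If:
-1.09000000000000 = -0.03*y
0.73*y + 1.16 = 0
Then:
No Solution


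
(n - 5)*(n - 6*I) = n^2 - 5*n - 6*I*n + 30*I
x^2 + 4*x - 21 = (x - 3)*(x + 7)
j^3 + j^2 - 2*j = j*(j - 1)*(j + 2)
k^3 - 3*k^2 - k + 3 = (k - 3)*(k - 1)*(k + 1)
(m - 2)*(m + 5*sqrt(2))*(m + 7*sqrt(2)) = m^3 - 2*m^2 + 12*sqrt(2)*m^2 - 24*sqrt(2)*m + 70*m - 140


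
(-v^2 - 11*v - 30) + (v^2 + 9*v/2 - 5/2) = -13*v/2 - 65/2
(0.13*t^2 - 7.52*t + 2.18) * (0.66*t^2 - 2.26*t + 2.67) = 0.0858*t^4 - 5.257*t^3 + 18.7811*t^2 - 25.0052*t + 5.8206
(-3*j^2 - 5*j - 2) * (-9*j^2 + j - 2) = 27*j^4 + 42*j^3 + 19*j^2 + 8*j + 4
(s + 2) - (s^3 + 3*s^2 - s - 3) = -s^3 - 3*s^2 + 2*s + 5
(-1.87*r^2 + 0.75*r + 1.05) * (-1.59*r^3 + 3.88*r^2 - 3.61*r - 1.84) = 2.9733*r^5 - 8.4481*r^4 + 7.9912*r^3 + 4.8073*r^2 - 5.1705*r - 1.932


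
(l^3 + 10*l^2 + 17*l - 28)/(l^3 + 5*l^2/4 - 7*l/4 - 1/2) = 4*(l^2 + 11*l + 28)/(4*l^2 + 9*l + 2)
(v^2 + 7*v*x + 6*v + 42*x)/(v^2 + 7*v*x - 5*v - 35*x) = (v + 6)/(v - 5)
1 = 1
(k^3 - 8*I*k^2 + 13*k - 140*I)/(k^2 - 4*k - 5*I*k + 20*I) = (k^2 - 3*I*k + 28)/(k - 4)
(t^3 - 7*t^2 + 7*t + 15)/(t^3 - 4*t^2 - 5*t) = (t - 3)/t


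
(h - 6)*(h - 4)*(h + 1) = h^3 - 9*h^2 + 14*h + 24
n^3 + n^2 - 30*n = n*(n - 5)*(n + 6)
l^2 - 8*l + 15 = (l - 5)*(l - 3)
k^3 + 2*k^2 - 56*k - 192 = (k - 8)*(k + 4)*(k + 6)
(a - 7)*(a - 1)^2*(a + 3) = a^4 - 6*a^3 - 12*a^2 + 38*a - 21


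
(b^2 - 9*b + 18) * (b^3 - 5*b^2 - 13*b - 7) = b^5 - 14*b^4 + 50*b^3 + 20*b^2 - 171*b - 126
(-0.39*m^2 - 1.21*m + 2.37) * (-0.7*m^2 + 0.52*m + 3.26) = 0.273*m^4 + 0.6442*m^3 - 3.5596*m^2 - 2.7122*m + 7.7262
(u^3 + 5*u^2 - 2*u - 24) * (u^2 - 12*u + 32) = u^5 - 7*u^4 - 30*u^3 + 160*u^2 + 224*u - 768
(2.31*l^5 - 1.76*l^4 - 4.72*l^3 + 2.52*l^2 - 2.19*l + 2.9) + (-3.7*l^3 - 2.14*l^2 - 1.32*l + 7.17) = 2.31*l^5 - 1.76*l^4 - 8.42*l^3 + 0.38*l^2 - 3.51*l + 10.07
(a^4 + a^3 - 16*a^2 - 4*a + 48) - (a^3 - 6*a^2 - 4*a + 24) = a^4 - 10*a^2 + 24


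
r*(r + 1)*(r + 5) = r^3 + 6*r^2 + 5*r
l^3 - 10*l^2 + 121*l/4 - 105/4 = (l - 5)*(l - 7/2)*(l - 3/2)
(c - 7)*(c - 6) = c^2 - 13*c + 42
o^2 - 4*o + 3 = (o - 3)*(o - 1)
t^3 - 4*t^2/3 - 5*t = t*(t - 3)*(t + 5/3)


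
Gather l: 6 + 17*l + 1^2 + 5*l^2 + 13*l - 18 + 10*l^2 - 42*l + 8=15*l^2 - 12*l - 3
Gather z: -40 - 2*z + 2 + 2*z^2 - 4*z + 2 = 2*z^2 - 6*z - 36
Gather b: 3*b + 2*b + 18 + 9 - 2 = 5*b + 25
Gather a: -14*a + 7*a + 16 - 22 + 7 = 1 - 7*a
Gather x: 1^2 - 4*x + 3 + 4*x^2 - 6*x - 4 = 4*x^2 - 10*x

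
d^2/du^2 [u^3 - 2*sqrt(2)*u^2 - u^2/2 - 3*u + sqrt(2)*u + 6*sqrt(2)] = 6*u - 4*sqrt(2) - 1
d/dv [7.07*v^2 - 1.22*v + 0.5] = 14.14*v - 1.22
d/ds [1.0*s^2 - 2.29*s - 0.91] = 2.0*s - 2.29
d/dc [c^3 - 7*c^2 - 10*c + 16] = 3*c^2 - 14*c - 10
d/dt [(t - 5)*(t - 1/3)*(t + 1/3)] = 3*t^2 - 10*t - 1/9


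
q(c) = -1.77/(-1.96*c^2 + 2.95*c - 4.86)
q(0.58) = 0.46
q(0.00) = 0.36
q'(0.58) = 0.08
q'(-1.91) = 0.06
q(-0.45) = 0.27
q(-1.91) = 0.10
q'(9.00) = -0.00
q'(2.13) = -0.17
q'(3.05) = -0.08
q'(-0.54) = 0.18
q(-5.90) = 0.02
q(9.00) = 0.01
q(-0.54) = 0.25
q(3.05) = 0.13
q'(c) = -1.77*(3.92*c - 2.95)/(-1.96*c^2 + 2.95*c - 4.86)^2 = (5.2215 - 6.9384*c)/(1.96*c^2 - 2.95*c + 4.86)^2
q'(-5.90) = 0.01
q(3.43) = 0.10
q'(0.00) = 0.22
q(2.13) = 0.24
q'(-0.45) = 0.19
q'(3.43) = -0.06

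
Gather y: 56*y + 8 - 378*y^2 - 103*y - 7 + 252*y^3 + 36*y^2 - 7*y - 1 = 252*y^3 - 342*y^2 - 54*y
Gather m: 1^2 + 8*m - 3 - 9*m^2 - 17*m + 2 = -9*m^2 - 9*m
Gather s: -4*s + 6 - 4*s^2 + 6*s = -4*s^2 + 2*s + 6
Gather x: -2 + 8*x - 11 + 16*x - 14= 24*x - 27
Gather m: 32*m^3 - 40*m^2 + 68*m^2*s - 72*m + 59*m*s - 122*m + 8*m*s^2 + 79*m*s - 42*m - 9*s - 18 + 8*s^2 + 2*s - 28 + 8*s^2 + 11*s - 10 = 32*m^3 + m^2*(68*s - 40) + m*(8*s^2 + 138*s - 236) + 16*s^2 + 4*s - 56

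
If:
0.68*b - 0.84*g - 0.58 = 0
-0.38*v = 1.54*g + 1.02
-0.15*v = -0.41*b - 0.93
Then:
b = -1.01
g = -1.51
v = 3.43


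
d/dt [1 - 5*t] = -5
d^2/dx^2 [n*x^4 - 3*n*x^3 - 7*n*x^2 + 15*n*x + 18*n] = 2*n*(6*x^2 - 9*x - 7)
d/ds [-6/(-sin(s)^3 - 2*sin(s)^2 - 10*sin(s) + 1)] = 6*(-4*sin(s) + 3*cos(s)^2 - 13)*cos(s)/(sin(s)^3 + 2*sin(s)^2 + 10*sin(s) - 1)^2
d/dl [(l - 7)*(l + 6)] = 2*l - 1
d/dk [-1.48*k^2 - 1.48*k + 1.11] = -2.96*k - 1.48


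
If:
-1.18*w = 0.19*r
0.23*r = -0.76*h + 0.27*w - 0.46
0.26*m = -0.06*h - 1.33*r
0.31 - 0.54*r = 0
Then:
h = -0.81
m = -2.75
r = 0.57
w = -0.09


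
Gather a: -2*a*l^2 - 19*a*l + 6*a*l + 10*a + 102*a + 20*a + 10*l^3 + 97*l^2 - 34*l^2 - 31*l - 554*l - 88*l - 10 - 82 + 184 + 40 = a*(-2*l^2 - 13*l + 132) + 10*l^3 + 63*l^2 - 673*l + 132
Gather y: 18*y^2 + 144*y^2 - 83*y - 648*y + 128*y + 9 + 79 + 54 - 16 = 162*y^2 - 603*y + 126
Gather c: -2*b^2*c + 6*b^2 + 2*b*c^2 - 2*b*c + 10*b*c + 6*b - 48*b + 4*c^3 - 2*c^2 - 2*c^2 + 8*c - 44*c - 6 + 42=6*b^2 - 42*b + 4*c^3 + c^2*(2*b - 4) + c*(-2*b^2 + 8*b - 36) + 36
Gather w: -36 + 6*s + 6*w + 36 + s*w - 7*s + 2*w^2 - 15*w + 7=-s + 2*w^2 + w*(s - 9) + 7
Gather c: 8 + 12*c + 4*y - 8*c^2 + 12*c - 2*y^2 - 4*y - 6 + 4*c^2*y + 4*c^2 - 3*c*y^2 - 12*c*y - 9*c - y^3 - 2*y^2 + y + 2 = c^2*(4*y - 4) + c*(-3*y^2 - 12*y + 15) - y^3 - 4*y^2 + y + 4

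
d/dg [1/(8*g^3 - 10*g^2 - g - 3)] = (-24*g^2 + 20*g + 1)/(-8*g^3 + 10*g^2 + g + 3)^2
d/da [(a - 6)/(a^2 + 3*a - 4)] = (-a^2 + 12*a + 14)/(a^4 + 6*a^3 + a^2 - 24*a + 16)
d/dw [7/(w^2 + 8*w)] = 14*(-w - 4)/(w^2*(w + 8)^2)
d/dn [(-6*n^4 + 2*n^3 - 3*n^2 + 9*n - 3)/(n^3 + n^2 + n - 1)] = (-6*n^6 - 12*n^5 - 13*n^4 + 10*n^3 - 9*n^2 + 12*n - 6)/(n^6 + 2*n^5 + 3*n^4 - n^2 - 2*n + 1)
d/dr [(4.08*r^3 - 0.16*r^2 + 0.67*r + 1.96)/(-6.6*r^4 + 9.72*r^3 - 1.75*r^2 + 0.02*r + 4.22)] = (26.928*r^6 - 2.11200000000002*r^5 + 7.6812*r^4 + 38.8824*r^3 - 4.33150000000001*r^2 + 5.5096*r + 2.7882)/(43.56*r^8 - 128.304*r^7 + 117.5784*r^6 - 34.284*r^5 - 52.2527*r^4 + 81.9668*r^3 - 14.7696*r^2 + 0.1688*r + 17.8084)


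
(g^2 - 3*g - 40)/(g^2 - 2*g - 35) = (g - 8)/(g - 7)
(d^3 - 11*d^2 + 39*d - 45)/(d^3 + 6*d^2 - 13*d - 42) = (d^2 - 8*d + 15)/(d^2 + 9*d + 14)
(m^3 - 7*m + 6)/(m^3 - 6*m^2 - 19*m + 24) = (m - 2)/(m - 8)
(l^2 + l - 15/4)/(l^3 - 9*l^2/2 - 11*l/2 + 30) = (l - 3/2)/(l^2 - 7*l + 12)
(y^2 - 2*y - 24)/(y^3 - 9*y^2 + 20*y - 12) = (y + 4)/(y^2 - 3*y + 2)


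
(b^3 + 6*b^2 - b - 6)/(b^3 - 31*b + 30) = (b + 1)/(b - 5)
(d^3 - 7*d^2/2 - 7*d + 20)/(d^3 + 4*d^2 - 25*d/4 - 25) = 2*(d^2 - 6*d + 8)/(2*d^2 + 3*d - 20)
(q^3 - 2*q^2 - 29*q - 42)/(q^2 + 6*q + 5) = (q^3 - 2*q^2 - 29*q - 42)/(q^2 + 6*q + 5)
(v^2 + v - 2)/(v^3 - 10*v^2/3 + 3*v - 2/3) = 3*(v + 2)/(3*v^2 - 7*v + 2)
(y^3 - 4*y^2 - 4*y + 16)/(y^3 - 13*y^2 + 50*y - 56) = (y + 2)/(y - 7)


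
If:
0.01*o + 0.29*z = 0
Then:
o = -29.0*z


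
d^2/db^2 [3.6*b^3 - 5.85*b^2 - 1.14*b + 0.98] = 21.6*b - 11.7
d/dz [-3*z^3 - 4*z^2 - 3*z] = -9*z^2 - 8*z - 3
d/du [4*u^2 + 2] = 8*u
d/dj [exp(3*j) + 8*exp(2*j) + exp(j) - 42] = (3*exp(2*j) + 16*exp(j) + 1)*exp(j)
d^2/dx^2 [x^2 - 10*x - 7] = 2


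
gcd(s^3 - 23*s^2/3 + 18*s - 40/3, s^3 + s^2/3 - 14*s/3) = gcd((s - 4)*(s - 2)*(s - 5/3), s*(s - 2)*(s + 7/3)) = s - 2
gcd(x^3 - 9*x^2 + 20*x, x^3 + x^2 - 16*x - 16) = x - 4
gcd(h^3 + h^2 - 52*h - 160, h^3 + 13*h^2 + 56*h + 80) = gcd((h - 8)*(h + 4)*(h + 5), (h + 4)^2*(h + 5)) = h^2 + 9*h + 20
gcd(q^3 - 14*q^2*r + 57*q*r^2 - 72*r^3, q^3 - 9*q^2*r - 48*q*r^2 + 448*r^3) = q - 8*r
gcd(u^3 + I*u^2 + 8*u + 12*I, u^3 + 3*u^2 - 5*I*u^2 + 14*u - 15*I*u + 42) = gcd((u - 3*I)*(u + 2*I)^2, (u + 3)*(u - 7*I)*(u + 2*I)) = u + 2*I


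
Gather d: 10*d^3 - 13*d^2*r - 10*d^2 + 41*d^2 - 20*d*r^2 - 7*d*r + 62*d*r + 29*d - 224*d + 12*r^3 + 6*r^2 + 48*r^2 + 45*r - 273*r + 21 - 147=10*d^3 + d^2*(31 - 13*r) + d*(-20*r^2 + 55*r - 195) + 12*r^3 + 54*r^2 - 228*r - 126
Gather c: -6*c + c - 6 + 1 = -5*c - 5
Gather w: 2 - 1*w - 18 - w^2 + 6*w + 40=-w^2 + 5*w + 24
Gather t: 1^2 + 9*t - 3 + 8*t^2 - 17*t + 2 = 8*t^2 - 8*t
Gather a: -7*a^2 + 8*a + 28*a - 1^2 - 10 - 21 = -7*a^2 + 36*a - 32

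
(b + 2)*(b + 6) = b^2 + 8*b + 12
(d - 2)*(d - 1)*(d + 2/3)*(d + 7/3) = d^4 - 49*d^2/9 + 4*d/3 + 28/9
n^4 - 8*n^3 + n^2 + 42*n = n*(n - 7)*(n - 3)*(n + 2)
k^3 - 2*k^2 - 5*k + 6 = (k - 3)*(k - 1)*(k + 2)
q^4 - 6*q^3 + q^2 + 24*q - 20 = (q - 5)*(q - 2)*(q - 1)*(q + 2)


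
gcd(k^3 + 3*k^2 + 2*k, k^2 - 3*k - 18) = 1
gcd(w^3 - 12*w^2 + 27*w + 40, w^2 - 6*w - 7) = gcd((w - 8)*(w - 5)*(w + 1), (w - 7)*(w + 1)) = w + 1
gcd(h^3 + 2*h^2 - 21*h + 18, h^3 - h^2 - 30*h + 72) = h^2 + 3*h - 18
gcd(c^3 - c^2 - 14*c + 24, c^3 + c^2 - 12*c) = c^2 + c - 12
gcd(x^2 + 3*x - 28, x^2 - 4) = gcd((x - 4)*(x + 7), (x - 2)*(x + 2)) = 1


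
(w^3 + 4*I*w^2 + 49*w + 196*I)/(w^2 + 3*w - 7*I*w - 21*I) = (w^2 + 11*I*w - 28)/(w + 3)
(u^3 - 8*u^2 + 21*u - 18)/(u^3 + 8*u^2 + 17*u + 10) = (u^3 - 8*u^2 + 21*u - 18)/(u^3 + 8*u^2 + 17*u + 10)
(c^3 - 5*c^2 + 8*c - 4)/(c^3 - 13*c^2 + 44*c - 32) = (c^2 - 4*c + 4)/(c^2 - 12*c + 32)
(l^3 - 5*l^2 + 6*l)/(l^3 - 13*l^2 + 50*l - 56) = l*(l - 3)/(l^2 - 11*l + 28)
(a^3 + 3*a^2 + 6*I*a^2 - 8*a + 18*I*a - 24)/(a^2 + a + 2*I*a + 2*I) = (a^2 + a*(3 + 4*I) + 12*I)/(a + 1)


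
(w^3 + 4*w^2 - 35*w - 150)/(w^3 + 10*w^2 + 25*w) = (w - 6)/w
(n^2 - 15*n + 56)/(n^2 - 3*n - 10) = (-n^2 + 15*n - 56)/(-n^2 + 3*n + 10)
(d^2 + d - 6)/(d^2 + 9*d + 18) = (d - 2)/(d + 6)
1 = 1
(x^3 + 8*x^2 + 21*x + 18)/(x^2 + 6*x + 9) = x + 2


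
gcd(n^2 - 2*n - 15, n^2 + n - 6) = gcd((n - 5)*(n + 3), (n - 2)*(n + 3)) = n + 3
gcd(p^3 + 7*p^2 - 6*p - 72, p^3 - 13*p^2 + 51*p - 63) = p - 3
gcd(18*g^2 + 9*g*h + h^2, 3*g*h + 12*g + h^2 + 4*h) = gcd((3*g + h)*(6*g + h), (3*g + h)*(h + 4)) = 3*g + h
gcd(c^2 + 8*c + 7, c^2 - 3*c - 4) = c + 1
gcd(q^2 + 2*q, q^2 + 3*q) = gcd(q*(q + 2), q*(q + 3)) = q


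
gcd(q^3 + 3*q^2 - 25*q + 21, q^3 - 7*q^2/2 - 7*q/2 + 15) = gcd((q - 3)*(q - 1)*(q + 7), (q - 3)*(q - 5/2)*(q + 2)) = q - 3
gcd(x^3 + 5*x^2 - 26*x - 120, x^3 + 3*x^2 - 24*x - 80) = x^2 - x - 20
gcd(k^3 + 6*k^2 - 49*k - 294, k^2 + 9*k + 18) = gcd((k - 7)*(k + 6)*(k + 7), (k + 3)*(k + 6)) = k + 6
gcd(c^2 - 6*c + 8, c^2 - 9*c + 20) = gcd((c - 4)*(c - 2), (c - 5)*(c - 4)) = c - 4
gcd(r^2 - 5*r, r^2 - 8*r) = r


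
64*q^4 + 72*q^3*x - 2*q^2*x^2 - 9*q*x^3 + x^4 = (-8*q + x)*(-4*q + x)*(q + x)*(2*q + x)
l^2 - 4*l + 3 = (l - 3)*(l - 1)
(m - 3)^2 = m^2 - 6*m + 9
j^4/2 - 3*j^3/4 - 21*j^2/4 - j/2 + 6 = (j/2 + 1)*(j - 4)*(j - 1)*(j + 3/2)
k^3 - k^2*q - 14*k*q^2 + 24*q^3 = (k - 3*q)*(k - 2*q)*(k + 4*q)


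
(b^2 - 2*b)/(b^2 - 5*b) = (b - 2)/(b - 5)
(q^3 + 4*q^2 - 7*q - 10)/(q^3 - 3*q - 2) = (q + 5)/(q + 1)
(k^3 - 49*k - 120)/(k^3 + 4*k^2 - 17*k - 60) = (k - 8)/(k - 4)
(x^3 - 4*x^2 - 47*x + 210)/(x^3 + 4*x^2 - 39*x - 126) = (x - 5)/(x + 3)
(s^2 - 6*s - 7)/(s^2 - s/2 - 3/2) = 2*(s - 7)/(2*s - 3)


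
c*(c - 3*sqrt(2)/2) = c^2 - 3*sqrt(2)*c/2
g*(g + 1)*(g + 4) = g^3 + 5*g^2 + 4*g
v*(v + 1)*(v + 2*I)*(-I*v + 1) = -I*v^4 + 3*v^3 - I*v^3 + 3*v^2 + 2*I*v^2 + 2*I*v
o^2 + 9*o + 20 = (o + 4)*(o + 5)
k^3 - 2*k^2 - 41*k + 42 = (k - 7)*(k - 1)*(k + 6)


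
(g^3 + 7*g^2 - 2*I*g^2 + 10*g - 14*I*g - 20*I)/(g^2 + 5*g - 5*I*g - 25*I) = (g^2 + 2*g*(1 - I) - 4*I)/(g - 5*I)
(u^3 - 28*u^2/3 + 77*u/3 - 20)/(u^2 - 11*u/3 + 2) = (3*u^2 - 19*u + 20)/(3*u - 2)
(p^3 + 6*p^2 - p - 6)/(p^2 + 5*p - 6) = p + 1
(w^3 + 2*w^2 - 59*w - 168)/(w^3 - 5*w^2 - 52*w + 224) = (w + 3)/(w - 4)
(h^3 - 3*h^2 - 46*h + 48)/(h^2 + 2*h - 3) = (h^2 - 2*h - 48)/(h + 3)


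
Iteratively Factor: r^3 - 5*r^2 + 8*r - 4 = (r - 1)*(r^2 - 4*r + 4) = (r - 2)*(r - 1)*(r - 2)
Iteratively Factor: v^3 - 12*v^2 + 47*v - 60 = (v - 4)*(v^2 - 8*v + 15) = (v - 5)*(v - 4)*(v - 3)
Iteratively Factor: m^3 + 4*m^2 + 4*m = (m + 2)*(m^2 + 2*m) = (m + 2)^2*(m)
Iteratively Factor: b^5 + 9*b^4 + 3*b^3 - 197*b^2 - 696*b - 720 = (b + 3)*(b^4 + 6*b^3 - 15*b^2 - 152*b - 240) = (b + 3)*(b + 4)*(b^3 + 2*b^2 - 23*b - 60) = (b - 5)*(b + 3)*(b + 4)*(b^2 + 7*b + 12) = (b - 5)*(b + 3)^2*(b + 4)*(b + 4)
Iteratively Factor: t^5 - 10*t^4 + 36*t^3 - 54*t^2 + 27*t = (t - 3)*(t^4 - 7*t^3 + 15*t^2 - 9*t) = (t - 3)^2*(t^3 - 4*t^2 + 3*t) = (t - 3)^3*(t^2 - t) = t*(t - 3)^3*(t - 1)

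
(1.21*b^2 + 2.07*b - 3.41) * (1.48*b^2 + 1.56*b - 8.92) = 1.7908*b^4 + 4.9512*b^3 - 12.6108*b^2 - 23.784*b + 30.4172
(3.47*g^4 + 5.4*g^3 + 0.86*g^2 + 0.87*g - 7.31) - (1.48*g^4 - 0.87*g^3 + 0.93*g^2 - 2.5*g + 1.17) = 1.99*g^4 + 6.27*g^3 - 0.0700000000000001*g^2 + 3.37*g - 8.48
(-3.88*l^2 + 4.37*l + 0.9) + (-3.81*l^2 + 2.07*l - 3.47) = -7.69*l^2 + 6.44*l - 2.57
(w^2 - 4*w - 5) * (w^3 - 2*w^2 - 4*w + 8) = w^5 - 6*w^4 - w^3 + 34*w^2 - 12*w - 40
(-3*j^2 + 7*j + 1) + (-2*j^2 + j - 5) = -5*j^2 + 8*j - 4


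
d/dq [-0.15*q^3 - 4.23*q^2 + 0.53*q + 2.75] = -0.45*q^2 - 8.46*q + 0.53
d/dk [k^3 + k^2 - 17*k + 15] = 3*k^2 + 2*k - 17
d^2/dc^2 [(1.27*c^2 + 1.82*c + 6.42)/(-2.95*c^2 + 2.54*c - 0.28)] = (-50.70932*c^3 - 328.92618*c^2 + 297.65028*c - 75.020608)/(25.672375*c^6 - 66.31305*c^5 + 64.40676*c^4 - 28.975304*c^3 + 6.113184*c^2 - 0.597408*c + 0.021952)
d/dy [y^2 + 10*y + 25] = 2*y + 10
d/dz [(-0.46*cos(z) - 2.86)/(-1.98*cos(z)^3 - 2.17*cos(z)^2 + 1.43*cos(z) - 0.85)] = (1.8216*cos(z)^3 + 17.9866*cos(z)^2 + 12.4124*cos(z) - 4.4808)*sin(z)/(3.9204*cos(z)^6 + 8.5932*cos(z)^5 - 0.9539*cos(z)^4 - 2.8402*cos(z)^3 + 5.7339*cos(z)^2 - 2.431*cos(z) + 0.7225)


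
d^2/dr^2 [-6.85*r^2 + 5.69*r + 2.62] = -13.7000000000000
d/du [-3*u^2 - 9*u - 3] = -6*u - 9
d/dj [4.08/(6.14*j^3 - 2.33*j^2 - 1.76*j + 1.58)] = (-75.1536*j^2 + 19.0128*j + 7.1808)/(6.14*j^3 - 2.33*j^2 - 1.76*j + 1.58)^2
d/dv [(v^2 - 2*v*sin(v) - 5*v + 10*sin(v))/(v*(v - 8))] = (-2*v^3*cos(v) + 2*v^2*sin(v) + 26*v^2*cos(v) - 3*v^2 - 20*v*sin(v) - 80*v*cos(v) + 80*sin(v))/(v^2*(v^2 - 16*v + 64))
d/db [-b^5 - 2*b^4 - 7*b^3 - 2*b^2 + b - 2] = -5*b^4 - 8*b^3 - 21*b^2 - 4*b + 1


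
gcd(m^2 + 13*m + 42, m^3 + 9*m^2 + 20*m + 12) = m + 6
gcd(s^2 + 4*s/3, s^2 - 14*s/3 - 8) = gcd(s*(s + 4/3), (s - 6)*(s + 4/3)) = s + 4/3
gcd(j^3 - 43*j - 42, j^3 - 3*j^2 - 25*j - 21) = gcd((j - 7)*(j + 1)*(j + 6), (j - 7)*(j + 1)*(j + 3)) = j^2 - 6*j - 7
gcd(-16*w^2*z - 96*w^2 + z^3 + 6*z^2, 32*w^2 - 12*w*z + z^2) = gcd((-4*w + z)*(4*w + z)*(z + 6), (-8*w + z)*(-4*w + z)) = -4*w + z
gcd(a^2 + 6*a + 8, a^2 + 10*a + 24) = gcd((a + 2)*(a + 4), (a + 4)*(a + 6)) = a + 4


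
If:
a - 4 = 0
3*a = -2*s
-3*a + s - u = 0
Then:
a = 4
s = -6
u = -18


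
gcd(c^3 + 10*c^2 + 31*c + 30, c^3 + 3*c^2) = c + 3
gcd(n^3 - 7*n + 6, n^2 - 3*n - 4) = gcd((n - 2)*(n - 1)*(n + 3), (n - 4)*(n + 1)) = 1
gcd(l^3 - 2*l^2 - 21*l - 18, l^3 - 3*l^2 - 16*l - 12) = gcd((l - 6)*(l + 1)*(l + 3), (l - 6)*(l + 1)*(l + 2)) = l^2 - 5*l - 6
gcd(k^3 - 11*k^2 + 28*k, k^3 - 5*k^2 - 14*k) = k^2 - 7*k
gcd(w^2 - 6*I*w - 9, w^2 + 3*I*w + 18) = w - 3*I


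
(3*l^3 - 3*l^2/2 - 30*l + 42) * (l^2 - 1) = 3*l^5 - 3*l^4/2 - 33*l^3 + 87*l^2/2 + 30*l - 42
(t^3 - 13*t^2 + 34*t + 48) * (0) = 0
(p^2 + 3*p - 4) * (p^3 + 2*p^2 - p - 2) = p^5 + 5*p^4 + p^3 - 13*p^2 - 2*p + 8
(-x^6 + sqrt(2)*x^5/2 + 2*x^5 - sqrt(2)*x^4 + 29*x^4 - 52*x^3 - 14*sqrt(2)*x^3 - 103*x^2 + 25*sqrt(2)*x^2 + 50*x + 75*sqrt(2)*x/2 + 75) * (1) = -x^6 + sqrt(2)*x^5/2 + 2*x^5 - sqrt(2)*x^4 + 29*x^4 - 52*x^3 - 14*sqrt(2)*x^3 - 103*x^2 + 25*sqrt(2)*x^2 + 50*x + 75*sqrt(2)*x/2 + 75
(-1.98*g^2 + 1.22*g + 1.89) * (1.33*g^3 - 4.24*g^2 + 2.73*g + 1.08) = -2.6334*g^5 + 10.0178*g^4 - 8.0645*g^3 - 6.8214*g^2 + 6.4773*g + 2.0412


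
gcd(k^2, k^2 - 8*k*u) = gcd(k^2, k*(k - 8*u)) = k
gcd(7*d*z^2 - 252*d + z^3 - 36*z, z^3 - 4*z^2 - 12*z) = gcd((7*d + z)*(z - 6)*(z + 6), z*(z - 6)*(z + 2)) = z - 6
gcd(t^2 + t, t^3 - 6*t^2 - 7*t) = t^2 + t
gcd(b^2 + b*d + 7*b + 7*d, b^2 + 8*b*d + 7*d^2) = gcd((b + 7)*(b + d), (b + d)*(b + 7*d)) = b + d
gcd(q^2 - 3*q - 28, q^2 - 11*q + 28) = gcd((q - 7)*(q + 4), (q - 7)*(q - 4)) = q - 7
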